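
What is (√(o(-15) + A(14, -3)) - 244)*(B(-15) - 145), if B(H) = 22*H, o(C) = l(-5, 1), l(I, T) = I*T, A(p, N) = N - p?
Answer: 115900 - 475*I*√22 ≈ 1.159e+5 - 2227.9*I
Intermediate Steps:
o(C) = -5 (o(C) = -5*1 = -5)
(√(o(-15) + A(14, -3)) - 244)*(B(-15) - 145) = (√(-5 + (-3 - 1*14)) - 244)*(22*(-15) - 145) = (√(-5 + (-3 - 14)) - 244)*(-330 - 145) = (√(-5 - 17) - 244)*(-475) = (√(-22) - 244)*(-475) = (I*√22 - 244)*(-475) = (-244 + I*√22)*(-475) = 115900 - 475*I*√22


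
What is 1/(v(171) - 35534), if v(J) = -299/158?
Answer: -158/5614671 ≈ -2.8141e-5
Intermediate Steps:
v(J) = -299/158 (v(J) = -299*1/158 = -299/158)
1/(v(171) - 35534) = 1/(-299/158 - 35534) = 1/(-5614671/158) = -158/5614671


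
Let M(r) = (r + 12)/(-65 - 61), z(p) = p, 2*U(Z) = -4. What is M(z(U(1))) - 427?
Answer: -26906/63 ≈ -427.08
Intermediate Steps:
U(Z) = -2 (U(Z) = (1/2)*(-4) = -2)
M(r) = -2/21 - r/126 (M(r) = (12 + r)/(-126) = (12 + r)*(-1/126) = -2/21 - r/126)
M(z(U(1))) - 427 = (-2/21 - 1/126*(-2)) - 427 = (-2/21 + 1/63) - 427 = -5/63 - 427 = -26906/63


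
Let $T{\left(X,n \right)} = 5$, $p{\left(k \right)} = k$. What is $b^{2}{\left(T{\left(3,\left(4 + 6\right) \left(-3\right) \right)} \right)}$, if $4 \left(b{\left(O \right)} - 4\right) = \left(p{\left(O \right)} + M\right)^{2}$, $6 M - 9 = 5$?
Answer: $\frac{24649}{81} \approx 304.31$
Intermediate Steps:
$M = \frac{7}{3}$ ($M = \frac{3}{2} + \frac{1}{6} \cdot 5 = \frac{3}{2} + \frac{5}{6} = \frac{7}{3} \approx 2.3333$)
$b{\left(O \right)} = 4 + \frac{\left(\frac{7}{3} + O\right)^{2}}{4}$ ($b{\left(O \right)} = 4 + \frac{\left(O + \frac{7}{3}\right)^{2}}{4} = 4 + \frac{\left(\frac{7}{3} + O\right)^{2}}{4}$)
$b^{2}{\left(T{\left(3,\left(4 + 6\right) \left(-3\right) \right)} \right)} = \left(4 + \frac{\left(7 + 3 \cdot 5\right)^{2}}{36}\right)^{2} = \left(4 + \frac{\left(7 + 15\right)^{2}}{36}\right)^{2} = \left(4 + \frac{22^{2}}{36}\right)^{2} = \left(4 + \frac{1}{36} \cdot 484\right)^{2} = \left(4 + \frac{121}{9}\right)^{2} = \left(\frac{157}{9}\right)^{2} = \frac{24649}{81}$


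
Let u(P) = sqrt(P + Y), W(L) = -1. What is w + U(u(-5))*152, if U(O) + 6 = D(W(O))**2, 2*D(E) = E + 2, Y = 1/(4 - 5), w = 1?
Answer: -873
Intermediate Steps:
Y = -1 (Y = 1/(-1) = -1)
u(P) = sqrt(-1 + P) (u(P) = sqrt(P - 1) = sqrt(-1 + P))
D(E) = 1 + E/2 (D(E) = (E + 2)/2 = (2 + E)/2 = 1 + E/2)
U(O) = -23/4 (U(O) = -6 + (1 + (1/2)*(-1))**2 = -6 + (1 - 1/2)**2 = -6 + (1/2)**2 = -6 + 1/4 = -23/4)
w + U(u(-5))*152 = 1 - 23/4*152 = 1 - 874 = -873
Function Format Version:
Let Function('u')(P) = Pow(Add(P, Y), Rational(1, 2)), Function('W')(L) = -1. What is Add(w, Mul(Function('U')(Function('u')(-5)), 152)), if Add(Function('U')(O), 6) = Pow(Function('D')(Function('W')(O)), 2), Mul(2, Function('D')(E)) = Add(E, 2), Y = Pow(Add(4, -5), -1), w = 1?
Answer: -873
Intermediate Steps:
Y = -1 (Y = Pow(-1, -1) = -1)
Function('u')(P) = Pow(Add(-1, P), Rational(1, 2)) (Function('u')(P) = Pow(Add(P, -1), Rational(1, 2)) = Pow(Add(-1, P), Rational(1, 2)))
Function('D')(E) = Add(1, Mul(Rational(1, 2), E)) (Function('D')(E) = Mul(Rational(1, 2), Add(E, 2)) = Mul(Rational(1, 2), Add(2, E)) = Add(1, Mul(Rational(1, 2), E)))
Function('U')(O) = Rational(-23, 4) (Function('U')(O) = Add(-6, Pow(Add(1, Mul(Rational(1, 2), -1)), 2)) = Add(-6, Pow(Add(1, Rational(-1, 2)), 2)) = Add(-6, Pow(Rational(1, 2), 2)) = Add(-6, Rational(1, 4)) = Rational(-23, 4))
Add(w, Mul(Function('U')(Function('u')(-5)), 152)) = Add(1, Mul(Rational(-23, 4), 152)) = Add(1, -874) = -873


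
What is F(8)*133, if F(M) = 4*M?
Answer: 4256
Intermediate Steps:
F(8)*133 = (4*8)*133 = 32*133 = 4256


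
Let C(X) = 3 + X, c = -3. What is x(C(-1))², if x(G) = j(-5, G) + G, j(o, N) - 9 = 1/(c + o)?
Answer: 7569/64 ≈ 118.27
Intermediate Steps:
j(o, N) = 9 + 1/(-3 + o)
x(G) = 71/8 + G (x(G) = (-26 + 9*(-5))/(-3 - 5) + G = (-26 - 45)/(-8) + G = -⅛*(-71) + G = 71/8 + G)
x(C(-1))² = (71/8 + (3 - 1))² = (71/8 + 2)² = (87/8)² = 7569/64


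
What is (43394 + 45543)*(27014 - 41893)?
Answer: -1323293623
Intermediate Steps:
(43394 + 45543)*(27014 - 41893) = 88937*(-14879) = -1323293623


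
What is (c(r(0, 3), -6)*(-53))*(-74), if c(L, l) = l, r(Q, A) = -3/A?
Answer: -23532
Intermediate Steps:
(c(r(0, 3), -6)*(-53))*(-74) = -6*(-53)*(-74) = 318*(-74) = -23532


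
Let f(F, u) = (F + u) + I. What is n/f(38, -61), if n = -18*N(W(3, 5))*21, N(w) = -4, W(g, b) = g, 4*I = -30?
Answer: -3024/61 ≈ -49.574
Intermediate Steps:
I = -15/2 (I = (¼)*(-30) = -15/2 ≈ -7.5000)
f(F, u) = -15/2 + F + u (f(F, u) = (F + u) - 15/2 = -15/2 + F + u)
n = 1512 (n = -18*(-4)*21 = 72*21 = 1512)
n/f(38, -61) = 1512/(-15/2 + 38 - 61) = 1512/(-61/2) = 1512*(-2/61) = -3024/61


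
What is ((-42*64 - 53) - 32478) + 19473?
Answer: -15746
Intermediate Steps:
((-42*64 - 53) - 32478) + 19473 = ((-2688 - 53) - 32478) + 19473 = (-2741 - 32478) + 19473 = -35219 + 19473 = -15746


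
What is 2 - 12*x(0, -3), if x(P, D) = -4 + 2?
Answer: 26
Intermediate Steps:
x(P, D) = -2
2 - 12*x(0, -3) = 2 - 12*(-2) = 2 + 24 = 26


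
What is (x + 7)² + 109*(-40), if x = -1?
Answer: -4324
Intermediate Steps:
(x + 7)² + 109*(-40) = (-1 + 7)² + 109*(-40) = 6² - 4360 = 36 - 4360 = -4324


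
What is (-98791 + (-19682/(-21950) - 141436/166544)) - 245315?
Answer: -157240969965749/456955100 ≈ -3.4411e+5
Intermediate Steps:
(-98791 + (-19682/(-21950) - 141436/166544)) - 245315 = (-98791 + (-19682*(-1/21950) - 141436*1/166544)) - 245315 = (-98791 + (9841/10975 - 35359/41636)) - 245315 = (-98791 + 21674851/456955100) - 245315 = -45143029609249/456955100 - 245315 = -157240969965749/456955100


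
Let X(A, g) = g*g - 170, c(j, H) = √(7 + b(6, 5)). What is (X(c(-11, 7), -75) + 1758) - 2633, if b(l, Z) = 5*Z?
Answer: 4580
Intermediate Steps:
c(j, H) = 4*√2 (c(j, H) = √(7 + 5*5) = √(7 + 25) = √32 = 4*√2)
X(A, g) = -170 + g² (X(A, g) = g² - 170 = -170 + g²)
(X(c(-11, 7), -75) + 1758) - 2633 = ((-170 + (-75)²) + 1758) - 2633 = ((-170 + 5625) + 1758) - 2633 = (5455 + 1758) - 2633 = 7213 - 2633 = 4580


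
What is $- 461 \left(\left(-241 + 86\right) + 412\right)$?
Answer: $-118477$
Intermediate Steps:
$- 461 \left(\left(-241 + 86\right) + 412\right) = - 461 \left(-155 + 412\right) = \left(-461\right) 257 = -118477$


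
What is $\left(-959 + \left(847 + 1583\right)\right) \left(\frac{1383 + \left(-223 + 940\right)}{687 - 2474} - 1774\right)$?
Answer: $- \frac{4666362098}{1787} \approx -2.6113 \cdot 10^{6}$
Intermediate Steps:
$\left(-959 + \left(847 + 1583\right)\right) \left(\frac{1383 + \left(-223 + 940\right)}{687 - 2474} - 1774\right) = \left(-959 + 2430\right) \left(\frac{1383 + 717}{-1787} - 1774\right) = 1471 \left(2100 \left(- \frac{1}{1787}\right) - 1774\right) = 1471 \left(- \frac{2100}{1787} - 1774\right) = 1471 \left(- \frac{3172238}{1787}\right) = - \frac{4666362098}{1787}$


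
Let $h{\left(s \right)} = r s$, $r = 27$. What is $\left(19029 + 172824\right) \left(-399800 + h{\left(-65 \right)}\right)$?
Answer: $-77039531415$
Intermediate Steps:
$h{\left(s \right)} = 27 s$
$\left(19029 + 172824\right) \left(-399800 + h{\left(-65 \right)}\right) = \left(19029 + 172824\right) \left(-399800 + 27 \left(-65\right)\right) = 191853 \left(-399800 - 1755\right) = 191853 \left(-401555\right) = -77039531415$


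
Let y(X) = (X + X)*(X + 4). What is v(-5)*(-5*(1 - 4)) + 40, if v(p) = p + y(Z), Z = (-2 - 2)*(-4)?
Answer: 9565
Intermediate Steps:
Z = 16 (Z = -4*(-4) = 16)
y(X) = 2*X*(4 + X) (y(X) = (2*X)*(4 + X) = 2*X*(4 + X))
v(p) = 640 + p (v(p) = p + 2*16*(4 + 16) = p + 2*16*20 = p + 640 = 640 + p)
v(-5)*(-5*(1 - 4)) + 40 = (640 - 5)*(-5*(1 - 4)) + 40 = 635*(-5*(-3)) + 40 = 635*15 + 40 = 9525 + 40 = 9565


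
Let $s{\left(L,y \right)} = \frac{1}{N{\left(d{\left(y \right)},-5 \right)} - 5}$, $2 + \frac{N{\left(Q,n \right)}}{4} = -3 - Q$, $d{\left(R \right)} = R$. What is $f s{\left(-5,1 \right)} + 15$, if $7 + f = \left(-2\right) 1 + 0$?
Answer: $\frac{444}{29} \approx 15.31$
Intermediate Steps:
$N{\left(Q,n \right)} = -20 - 4 Q$ ($N{\left(Q,n \right)} = -8 + 4 \left(-3 - Q\right) = -8 - \left(12 + 4 Q\right) = -20 - 4 Q$)
$s{\left(L,y \right)} = \frac{1}{-25 - 4 y}$ ($s{\left(L,y \right)} = \frac{1}{\left(-20 - 4 y\right) - 5} = \frac{1}{-25 - 4 y}$)
$f = -9$ ($f = -7 + \left(\left(-2\right) 1 + 0\right) = -7 + \left(-2 + 0\right) = -7 - 2 = -9$)
$f s{\left(-5,1 \right)} + 15 = - 9 \left(- \frac{1}{25 + 4 \cdot 1}\right) + 15 = - 9 \left(- \frac{1}{25 + 4}\right) + 15 = - 9 \left(- \frac{1}{29}\right) + 15 = - 9 \left(\left(-1\right) \frac{1}{29}\right) + 15 = \left(-9\right) \left(- \frac{1}{29}\right) + 15 = \frac{9}{29} + 15 = \frac{444}{29}$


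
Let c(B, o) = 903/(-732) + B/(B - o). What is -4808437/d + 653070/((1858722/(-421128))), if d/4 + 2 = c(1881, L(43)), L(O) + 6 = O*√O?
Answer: 20756067879973655291885/52207162799988963 + 321594296339998*√43/56175332083 ≈ 4.3511e+5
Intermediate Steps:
L(O) = -6 + O^(3/2) (L(O) = -6 + O*√O = -6 + O^(3/2))
c(B, o) = -301/244 + B/(B - o) (c(B, o) = 903*(-1/732) + B/(B - o) = -301/244 + B/(B - o))
d = -8 + (-109023 + 12943*√43)/(61*(1887 - 43*√43)) (d = -8 + 4*((-57*1881 + 301*(-6 + 43^(3/2)))/(244*(1881 - (-6 + 43^(3/2))))) = -8 + 4*((-107217 + 301*(-6 + 43*√43))/(244*(1881 - (-6 + 43*√43)))) = -8 + 4*((-107217 + (-1806 + 12943*√43))/(244*(1881 + (6 - 43*√43)))) = -8 + 4*((-109023 + 12943*√43)/(244*(1887 - 43*√43))) = -8 + (-109023 + 12943*√43)/(61*(1887 - 43*√43)) ≈ -8.2467)
-4808437/d + 653070/((1858722/(-421128))) = -4808437/(-940325325/106178491 + 161766*√43/1740631) + 653070/((1858722/(-421128))) = -4808437/(-940325325/106178491 + 161766*√43/1740631) + 653070/((1858722*(-1/421128))) = -4808437/(-940325325/106178491 + 161766*√43/1740631) + 653070/(-309787/70188) = -4808437/(-940325325/106178491 + 161766*√43/1740631) + 653070*(-70188/309787) = -4808437/(-940325325/106178491 + 161766*√43/1740631) - 45837677160/309787 = -45837677160/309787 - 4808437/(-940325325/106178491 + 161766*√43/1740631)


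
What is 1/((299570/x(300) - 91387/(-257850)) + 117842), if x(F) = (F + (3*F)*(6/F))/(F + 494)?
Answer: 13666050/11832411983111 ≈ 1.1550e-6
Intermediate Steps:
x(F) = (18 + F)/(494 + F) (x(F) = (F + 18)/(494 + F) = (18 + F)/(494 + F))
1/((299570/x(300) - 91387/(-257850)) + 117842) = 1/((299570/(((18 + 300)/(494 + 300))) - 91387/(-257850)) + 117842) = 1/((299570/((318/794)) - 91387*(-1/257850)) + 117842) = 1/((299570/(((1/794)*318)) + 91387/257850) + 117842) = 1/((299570/(159/397) + 91387/257850) + 117842) = 1/((299570*(397/159) + 91387/257850) + 117842) = 1/((118929290/159 + 91387/257850) + 117842) = 1/(10221977319011/13666050 + 117842) = 1/(11832411983111/13666050) = 13666050/11832411983111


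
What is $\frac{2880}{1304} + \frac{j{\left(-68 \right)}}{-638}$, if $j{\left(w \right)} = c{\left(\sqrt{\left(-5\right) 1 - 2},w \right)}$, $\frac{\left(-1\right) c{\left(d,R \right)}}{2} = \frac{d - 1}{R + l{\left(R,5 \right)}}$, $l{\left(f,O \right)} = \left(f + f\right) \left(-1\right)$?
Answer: $\frac{7808957}{3535796} + \frac{i \sqrt{7}}{21692} \approx 2.2085 + 0.00012197 i$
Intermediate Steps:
$l{\left(f,O \right)} = - 2 f$ ($l{\left(f,O \right)} = 2 f \left(-1\right) = - 2 f$)
$c{\left(d,R \right)} = \frac{2 \left(-1 + d\right)}{R}$ ($c{\left(d,R \right)} = - 2 \frac{d - 1}{R - 2 R} = - 2 \frac{-1 + d}{\left(-1\right) R} = - 2 \left(-1 + d\right) \left(- \frac{1}{R}\right) = - 2 \left(- \frac{-1 + d}{R}\right) = \frac{2 \left(-1 + d\right)}{R}$)
$j{\left(w \right)} = \frac{2 \left(-1 + i \sqrt{7}\right)}{w}$ ($j{\left(w \right)} = \frac{2 \left(-1 + \sqrt{\left(-5\right) 1 - 2}\right)}{w} = \frac{2 \left(-1 + \sqrt{-5 - 2}\right)}{w} = \frac{2 \left(-1 + \sqrt{-7}\right)}{w} = \frac{2 \left(-1 + i \sqrt{7}\right)}{w}$)
$\frac{2880}{1304} + \frac{j{\left(-68 \right)}}{-638} = \frac{2880}{1304} + \frac{2 \frac{1}{-68} \left(-1 + i \sqrt{7}\right)}{-638} = 2880 \cdot \frac{1}{1304} + 2 \left(- \frac{1}{68}\right) \left(-1 + i \sqrt{7}\right) \left(- \frac{1}{638}\right) = \frac{360}{163} + \left(\frac{1}{34} - \frac{i \sqrt{7}}{34}\right) \left(- \frac{1}{638}\right) = \frac{360}{163} - \left(\frac{1}{21692} - \frac{i \sqrt{7}}{21692}\right) = \frac{7808957}{3535796} + \frac{i \sqrt{7}}{21692}$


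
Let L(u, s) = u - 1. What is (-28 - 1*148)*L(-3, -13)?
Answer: 704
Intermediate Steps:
L(u, s) = -1 + u
(-28 - 1*148)*L(-3, -13) = (-28 - 1*148)*(-1 - 3) = (-28 - 148)*(-4) = -176*(-4) = 704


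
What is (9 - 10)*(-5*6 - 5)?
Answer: 35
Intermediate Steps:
(9 - 10)*(-5*6 - 5) = -(-30 - 5) = -1*(-35) = 35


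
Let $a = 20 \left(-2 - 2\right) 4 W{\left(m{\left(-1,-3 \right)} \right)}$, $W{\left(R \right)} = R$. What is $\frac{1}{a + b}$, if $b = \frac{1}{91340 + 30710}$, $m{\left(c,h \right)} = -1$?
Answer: $\frac{122050}{39056001} \approx 0.003125$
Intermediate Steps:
$b = \frac{1}{122050} \approx 8.1934 \cdot 10^{-6}$
$a = 320$ ($a = 20 \left(-2 - 2\right) 4 \left(-1\right) = 20 \left(\left(-4\right) 4\right) \left(-1\right) = 20 \left(-16\right) \left(-1\right) = \left(-320\right) \left(-1\right) = 320$)
$\frac{1}{a + b} = \frac{1}{320 + \frac{1}{122050}} = \frac{1}{\frac{39056001}{122050}} = \frac{122050}{39056001}$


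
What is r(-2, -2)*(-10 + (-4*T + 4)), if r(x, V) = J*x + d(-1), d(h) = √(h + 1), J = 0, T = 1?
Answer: 0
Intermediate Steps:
d(h) = √(1 + h)
r(x, V) = 0 (r(x, V) = 0*x + √(1 - 1) = 0 + √0 = 0 + 0 = 0)
r(-2, -2)*(-10 + (-4*T + 4)) = 0*(-10 + (-4*1 + 4)) = 0*(-10 + (-4 + 4)) = 0*(-10 + 0) = 0*(-10) = 0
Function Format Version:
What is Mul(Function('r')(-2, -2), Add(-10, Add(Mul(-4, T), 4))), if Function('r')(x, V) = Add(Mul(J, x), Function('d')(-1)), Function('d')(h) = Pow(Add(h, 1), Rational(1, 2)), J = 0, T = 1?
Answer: 0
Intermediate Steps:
Function('d')(h) = Pow(Add(1, h), Rational(1, 2))
Function('r')(x, V) = 0 (Function('r')(x, V) = Add(Mul(0, x), Pow(Add(1, -1), Rational(1, 2))) = Add(0, Pow(0, Rational(1, 2))) = Add(0, 0) = 0)
Mul(Function('r')(-2, -2), Add(-10, Add(Mul(-4, T), 4))) = Mul(0, Add(-10, Add(Mul(-4, 1), 4))) = Mul(0, Add(-10, Add(-4, 4))) = Mul(0, Add(-10, 0)) = Mul(0, -10) = 0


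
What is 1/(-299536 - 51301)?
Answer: -1/350837 ≈ -2.8503e-6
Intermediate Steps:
1/(-299536 - 51301) = 1/(-350837) = -1/350837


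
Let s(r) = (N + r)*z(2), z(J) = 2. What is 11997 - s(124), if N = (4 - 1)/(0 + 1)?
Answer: 11743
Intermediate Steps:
N = 3 (N = 3/1 = 3*1 = 3)
s(r) = 6 + 2*r (s(r) = (3 + r)*2 = 6 + 2*r)
11997 - s(124) = 11997 - (6 + 2*124) = 11997 - (6 + 248) = 11997 - 1*254 = 11997 - 254 = 11743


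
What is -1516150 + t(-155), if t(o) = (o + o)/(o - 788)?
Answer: -1429729140/943 ≈ -1.5162e+6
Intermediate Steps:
t(o) = 2*o/(-788 + o) (t(o) = (2*o)/(-788 + o) = 2*o/(-788 + o))
-1516150 + t(-155) = -1516150 + 2*(-155)/(-788 - 155) = -1516150 + 2*(-155)/(-943) = -1516150 + 2*(-155)*(-1/943) = -1516150 + 310/943 = -1429729140/943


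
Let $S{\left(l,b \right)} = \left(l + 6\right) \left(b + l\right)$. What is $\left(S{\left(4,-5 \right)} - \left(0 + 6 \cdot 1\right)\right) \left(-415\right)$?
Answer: $6640$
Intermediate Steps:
$S{\left(l,b \right)} = \left(6 + l\right) \left(b + l\right)$
$\left(S{\left(4,-5 \right)} - \left(0 + 6 \cdot 1\right)\right) \left(-415\right) = \left(\left(4^{2} + 6 \left(-5\right) + 6 \cdot 4 - 20\right) - \left(0 + 6 \cdot 1\right)\right) \left(-415\right) = \left(\left(16 - 30 + 24 - 20\right) - \left(0 + 6\right)\right) \left(-415\right) = \left(-10 - 6\right) \left(-415\right) = \left(-16\right) \left(-415\right) = 6640$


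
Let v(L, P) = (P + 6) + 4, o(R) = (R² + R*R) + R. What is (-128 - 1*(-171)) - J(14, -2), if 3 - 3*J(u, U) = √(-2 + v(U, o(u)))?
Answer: 42 + √46 ≈ 48.782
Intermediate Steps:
o(R) = R + 2*R² (o(R) = (R² + R²) + R = 2*R² + R = R + 2*R²)
v(L, P) = 10 + P (v(L, P) = (6 + P) + 4 = 10 + P)
J(u, U) = 1 - √(8 + u*(1 + 2*u))/3 (J(u, U) = 1 - √(-2 + (10 + u*(1 + 2*u)))/3 = 1 - √(8 + u*(1 + 2*u))/3)
(-128 - 1*(-171)) - J(14, -2) = (-128 - 1*(-171)) - (1 - √(8 + 14*(1 + 2*14))/3) = (-128 + 171) - (1 - √(8 + 14*(1 + 28))/3) = 43 - (1 - √(8 + 14*29)/3) = 43 - (1 - √(8 + 406)/3) = 43 - (1 - √46) = 43 + (-1 + √46) = 42 + √46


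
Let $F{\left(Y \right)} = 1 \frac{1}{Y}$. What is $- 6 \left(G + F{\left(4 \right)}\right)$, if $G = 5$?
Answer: $- \frac{63}{2} \approx -31.5$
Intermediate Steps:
$F{\left(Y \right)} = \frac{1}{Y}$
$- 6 \left(G + F{\left(4 \right)}\right) = - 6 \left(5 + \frac{1}{4}\right) = \left(-6\right) \frac{21}{4} = - \frac{63}{2}$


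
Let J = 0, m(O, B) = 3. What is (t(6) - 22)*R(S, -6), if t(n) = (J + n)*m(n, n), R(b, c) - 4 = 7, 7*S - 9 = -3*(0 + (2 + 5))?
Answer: -44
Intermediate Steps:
S = -12/7 (S = 9/7 + (-3*(0 + (2 + 5)))/7 = 9/7 + (-3*(0 + 7))/7 = 9/7 + (-3*7)/7 = 9/7 + (⅐)*(-21) = 9/7 - 3 = -12/7 ≈ -1.7143)
R(b, c) = 11 (R(b, c) = 4 + 7 = 11)
t(n) = 3*n (t(n) = (0 + n)*3 = n*3 = 3*n)
(t(6) - 22)*R(S, -6) = (3*6 - 22)*11 = (18 - 22)*11 = -4*11 = -44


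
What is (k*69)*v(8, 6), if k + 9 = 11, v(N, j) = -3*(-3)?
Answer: 1242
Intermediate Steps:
v(N, j) = 9
k = 2 (k = -9 + 11 = 2)
(k*69)*v(8, 6) = (2*69)*9 = 138*9 = 1242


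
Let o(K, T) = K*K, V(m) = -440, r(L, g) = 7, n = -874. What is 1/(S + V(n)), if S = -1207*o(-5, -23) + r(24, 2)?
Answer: -1/30608 ≈ -3.2671e-5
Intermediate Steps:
o(K, T) = K²
S = -30168 (S = -1207*(-5)² + 7 = -1207*25 + 7 = -30175 + 7 = -30168)
1/(S + V(n)) = 1/(-30168 - 440) = 1/(-30608) = -1/30608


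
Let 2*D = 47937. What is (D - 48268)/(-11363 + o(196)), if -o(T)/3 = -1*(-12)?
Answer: 48599/22798 ≈ 2.1317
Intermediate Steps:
o(T) = -36 (o(T) = -(-3)*(-12) = -3*12 = -36)
D = 47937/2 (D = (1/2)*47937 = 47937/2 ≈ 23969.)
(D - 48268)/(-11363 + o(196)) = (47937/2 - 48268)/(-11363 - 36) = -48599/2/(-11399) = -48599/2*(-1/11399) = 48599/22798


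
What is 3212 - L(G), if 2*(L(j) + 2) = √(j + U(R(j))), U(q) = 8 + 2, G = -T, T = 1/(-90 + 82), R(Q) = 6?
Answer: 3214 - 9*√2/8 ≈ 3212.4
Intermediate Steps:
T = -⅛ (T = 1/(-8) = -⅛ ≈ -0.12500)
G = ⅛ (G = -1*(-⅛) = ⅛ ≈ 0.12500)
U(q) = 10
L(j) = -2 + √(10 + j)/2 (L(j) = -2 + √(j + 10)/2 = -2 + √(10 + j)/2)
3212 - L(G) = 3212 - (-2 + √(10 + ⅛)/2) = 3212 - (-2 + √(81/8)/2) = 3212 - (-2 + (9*√2/4)/2) = 3212 - (-2 + 9*√2/8) = 3212 + (2 - 9*√2/8) = 3214 - 9*√2/8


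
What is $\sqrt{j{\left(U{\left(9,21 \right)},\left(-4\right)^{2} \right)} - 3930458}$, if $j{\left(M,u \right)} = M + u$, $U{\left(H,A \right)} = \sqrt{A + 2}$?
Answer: $\sqrt{-3930442 + \sqrt{23}} \approx 1982.5 i$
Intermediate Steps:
$U{\left(H,A \right)} = \sqrt{2 + A}$
$\sqrt{j{\left(U{\left(9,21 \right)},\left(-4\right)^{2} \right)} - 3930458} = \sqrt{\left(\sqrt{2 + 21} + \left(-4\right)^{2}\right) - 3930458} = \sqrt{\left(\sqrt{23} + 16\right) - 3930458} = \sqrt{\left(16 + \sqrt{23}\right) - 3930458} = \sqrt{-3930442 + \sqrt{23}}$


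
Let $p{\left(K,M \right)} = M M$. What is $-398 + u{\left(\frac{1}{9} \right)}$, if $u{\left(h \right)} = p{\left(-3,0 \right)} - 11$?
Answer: $-409$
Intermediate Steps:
$p{\left(K,M \right)} = M^{2}$
$u{\left(h \right)} = -11$ ($u{\left(h \right)} = 0^{2} - 11 = 0 - 11 = -11$)
$-398 + u{\left(\frac{1}{9} \right)} = -398 - 11 = -409$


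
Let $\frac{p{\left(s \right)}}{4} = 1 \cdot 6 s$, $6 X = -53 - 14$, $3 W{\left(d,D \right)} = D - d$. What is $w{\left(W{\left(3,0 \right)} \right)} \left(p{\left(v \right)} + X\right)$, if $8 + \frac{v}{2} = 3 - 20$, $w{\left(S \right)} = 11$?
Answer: $- \frac{79937}{6} \approx -13323.0$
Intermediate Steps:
$W{\left(d,D \right)} = - \frac{d}{3} + \frac{D}{3}$ ($W{\left(d,D \right)} = \frac{D - d}{3} = - \frac{d}{3} + \frac{D}{3}$)
$v = -50$ ($v = -16 + 2 \left(3 - 20\right) = -16 + 2 \left(-17\right) = -16 - 34 = -50$)
$X = - \frac{67}{6}$ ($X = \frac{-53 - 14}{6} = \frac{1}{6} \left(-67\right) = - \frac{67}{6} \approx -11.167$)
$p{\left(s \right)} = 24 s$ ($p{\left(s \right)} = 4 \cdot 1 \cdot 6 s = 4 \cdot 6 s = 24 s$)
$w{\left(W{\left(3,0 \right)} \right)} \left(p{\left(v \right)} + X\right) = 11 \left(24 \left(-50\right) - \frac{67}{6}\right) = 11 \left(-1200 - \frac{67}{6}\right) = 11 \left(- \frac{7267}{6}\right) = - \frac{79937}{6}$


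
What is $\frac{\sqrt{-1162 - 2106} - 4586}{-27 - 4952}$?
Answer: $\frac{4586}{4979} - \frac{2 i \sqrt{817}}{4979} \approx 0.92107 - 0.011482 i$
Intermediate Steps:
$\frac{\sqrt{-1162 - 2106} - 4586}{-27 - 4952} = \frac{\sqrt{-3268} - 4586}{-4979} = \left(2 i \sqrt{817} - 4586\right) \left(- \frac{1}{4979}\right) = \left(-4586 + 2 i \sqrt{817}\right) \left(- \frac{1}{4979}\right) = \frac{4586}{4979} - \frac{2 i \sqrt{817}}{4979}$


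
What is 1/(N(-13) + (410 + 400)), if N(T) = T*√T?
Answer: 810/658297 + 13*I*√13/658297 ≈ 0.0012304 + 7.1202e-5*I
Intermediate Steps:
N(T) = T^(3/2)
1/(N(-13) + (410 + 400)) = 1/((-13)^(3/2) + (410 + 400)) = 1/(-13*I*√13 + 810) = 1/(810 - 13*I*√13)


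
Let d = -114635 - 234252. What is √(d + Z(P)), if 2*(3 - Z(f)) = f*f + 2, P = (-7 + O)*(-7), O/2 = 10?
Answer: I*√1412102/2 ≈ 594.16*I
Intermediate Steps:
O = 20 (O = 2*10 = 20)
d = -348887
P = -91 (P = (-7 + 20)*(-7) = 13*(-7) = -91)
Z(f) = 2 - f²/2 (Z(f) = 3 - (f*f + 2)/2 = 3 - (f² + 2)/2 = 3 - (2 + f²)/2 = 3 + (-1 - f²/2) = 2 - f²/2)
√(d + Z(P)) = √(-348887 + (2 - ½*(-91)²)) = √(-348887 + (2 - ½*8281)) = √(-348887 + (2 - 8281/2)) = √(-348887 - 8277/2) = √(-706051/2) = I*√1412102/2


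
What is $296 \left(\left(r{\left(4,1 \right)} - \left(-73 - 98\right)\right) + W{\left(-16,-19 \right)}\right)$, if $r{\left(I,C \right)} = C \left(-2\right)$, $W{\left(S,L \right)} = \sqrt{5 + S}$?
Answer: $50024 + 296 i \sqrt{11} \approx 50024.0 + 981.72 i$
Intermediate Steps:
$r{\left(I,C \right)} = - 2 C$
$296 \left(\left(r{\left(4,1 \right)} - \left(-73 - 98\right)\right) + W{\left(-16,-19 \right)}\right) = 296 \left(\left(\left(-2\right) 1 - \left(-73 - 98\right)\right) + \sqrt{5 - 16}\right) = 296 \left(\left(-2 - \left(-73 - 98\right)\right) + \sqrt{-11}\right) = 296 \left(\left(-2 - -171\right) + i \sqrt{11}\right) = 296 \left(\left(-2 + 171\right) + i \sqrt{11}\right) = 296 \left(169 + i \sqrt{11}\right) = 50024 + 296 i \sqrt{11}$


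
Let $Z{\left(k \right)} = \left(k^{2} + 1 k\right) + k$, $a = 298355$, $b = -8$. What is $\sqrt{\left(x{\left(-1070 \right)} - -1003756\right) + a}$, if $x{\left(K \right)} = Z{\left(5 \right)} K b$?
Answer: $\sqrt{1601711} \approx 1265.6$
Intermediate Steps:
$Z{\left(k \right)} = k^{2} + 2 k$ ($Z{\left(k \right)} = \left(k^{2} + k\right) + k = \left(k + k^{2}\right) + k = k^{2} + 2 k$)
$x{\left(K \right)} = - 280 K$ ($x{\left(K \right)} = 5 \left(2 + 5\right) K \left(-8\right) = 5 \cdot 7 K \left(-8\right) = 35 K \left(-8\right) = - 280 K$)
$\sqrt{\left(x{\left(-1070 \right)} - -1003756\right) + a} = \sqrt{\left(\left(-280\right) \left(-1070\right) - -1003756\right) + 298355} = \sqrt{\left(299600 + 1003756\right) + 298355} = \sqrt{1303356 + 298355} = \sqrt{1601711}$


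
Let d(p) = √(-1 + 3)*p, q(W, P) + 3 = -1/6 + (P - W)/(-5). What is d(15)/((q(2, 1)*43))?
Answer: -450*√2/3827 ≈ -0.16629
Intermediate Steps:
q(W, P) = -19/6 - P/5 + W/5 (q(W, P) = -3 + (-1/6 + (P - W)/(-5)) = -3 + (-1*⅙ + (P - W)*(-⅕)) = -3 + (-⅙ + (-P/5 + W/5)) = -3 + (-⅙ - P/5 + W/5) = -19/6 - P/5 + W/5)
d(p) = p*√2 (d(p) = √2*p = p*√2)
d(15)/((q(2, 1)*43)) = (15*√2)/(((-19/6 - ⅕*1 + (⅕)*2)*43)) = (15*√2)/(((-19/6 - ⅕ + ⅖)*43)) = (15*√2)/((-89/30*43)) = (15*√2)/(-3827/30) = (15*√2)*(-30/3827) = -450*√2/3827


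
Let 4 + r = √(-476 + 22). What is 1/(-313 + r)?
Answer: -317/100943 - I*√454/100943 ≈ -0.0031404 - 0.00021108*I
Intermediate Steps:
r = -4 + I*√454 (r = -4 + √(-476 + 22) = -4 + √(-454) = -4 + I*√454 ≈ -4.0 + 21.307*I)
1/(-313 + r) = 1/(-313 + (-4 + I*√454)) = 1/(-317 + I*√454)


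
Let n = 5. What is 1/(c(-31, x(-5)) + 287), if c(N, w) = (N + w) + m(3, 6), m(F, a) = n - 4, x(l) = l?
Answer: 1/252 ≈ 0.0039683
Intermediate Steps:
m(F, a) = 1 (m(F, a) = 5 - 4 = 1)
c(N, w) = 1 + N + w (c(N, w) = (N + w) + 1 = 1 + N + w)
1/(c(-31, x(-5)) + 287) = 1/((1 - 31 - 5) + 287) = 1/(-35 + 287) = 1/252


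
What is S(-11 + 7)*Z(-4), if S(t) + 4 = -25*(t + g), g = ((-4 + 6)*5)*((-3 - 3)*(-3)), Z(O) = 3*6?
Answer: -79272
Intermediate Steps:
Z(O) = 18
g = 180 (g = (2*5)*(-6*(-3)) = 10*18 = 180)
S(t) = -4504 - 25*t (S(t) = -4 - 25*(t + 180) = -4 - 25*(180 + t) = -4 + (-4500 - 25*t) = -4504 - 25*t)
S(-11 + 7)*Z(-4) = (-4504 - 25*(-11 + 7))*18 = (-4504 - 25*(-4))*18 = (-4504 + 100)*18 = -4404*18 = -79272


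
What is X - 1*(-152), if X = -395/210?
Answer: 6305/42 ≈ 150.12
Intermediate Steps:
X = -79/42 (X = -395*1/210 = -79/42 ≈ -1.8810)
X - 1*(-152) = -79/42 - 1*(-152) = -79/42 + 152 = 6305/42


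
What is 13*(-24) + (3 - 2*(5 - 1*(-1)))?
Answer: -321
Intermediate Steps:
13*(-24) + (3 - 2*(5 - 1*(-1))) = -312 + (3 - 2*(5 + 1)) = -312 + (3 - 2*6) = -312 + (3 - 12) = -312 - 9 = -321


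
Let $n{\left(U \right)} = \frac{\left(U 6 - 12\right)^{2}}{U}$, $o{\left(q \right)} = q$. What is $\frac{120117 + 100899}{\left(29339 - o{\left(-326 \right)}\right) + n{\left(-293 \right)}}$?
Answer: $\frac{64757688}{5558945} \approx 11.649$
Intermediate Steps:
$n{\left(U \right)} = \frac{\left(-12 + 6 U\right)^{2}}{U}$ ($n{\left(U \right)} = \frac{\left(6 U - 12\right)^{2}}{U} = \frac{\left(-12 + 6 U\right)^{2}}{U}$)
$\frac{120117 + 100899}{\left(29339 - o{\left(-326 \right)}\right) + n{\left(-293 \right)}} = \frac{120117 + 100899}{\left(29339 - -326\right) + \frac{36 \left(-2 - 293\right)^{2}}{-293}} = \frac{221016}{\left(29339 + 326\right) + 36 \left(- \frac{1}{293}\right) \left(-295\right)^{2}} = \frac{221016}{29665 + 36 \left(- \frac{1}{293}\right) 87025} = \frac{221016}{29665 - \frac{3132900}{293}} = \frac{221016}{\frac{5558945}{293}} = 221016 \cdot \frac{293}{5558945} = \frac{64757688}{5558945}$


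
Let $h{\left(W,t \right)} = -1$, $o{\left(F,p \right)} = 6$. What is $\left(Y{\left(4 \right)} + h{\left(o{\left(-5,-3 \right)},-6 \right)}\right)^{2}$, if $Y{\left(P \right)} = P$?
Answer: $9$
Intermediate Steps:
$\left(Y{\left(4 \right)} + h{\left(o{\left(-5,-3 \right)},-6 \right)}\right)^{2} = \left(4 - 1\right)^{2} = 3^{2} = 9$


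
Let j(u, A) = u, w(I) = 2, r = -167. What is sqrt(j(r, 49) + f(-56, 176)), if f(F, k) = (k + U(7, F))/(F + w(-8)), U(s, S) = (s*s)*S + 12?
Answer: I*sqrt(1077)/3 ≈ 10.939*I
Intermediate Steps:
U(s, S) = 12 + S*s**2 (U(s, S) = s**2*S + 12 = S*s**2 + 12 = 12 + S*s**2)
f(F, k) = (12 + k + 49*F)/(2 + F) (f(F, k) = (k + (12 + F*7**2))/(F + 2) = (k + (12 + F*49))/(2 + F) = (k + (12 + 49*F))/(2 + F) = (12 + k + 49*F)/(2 + F))
sqrt(j(r, 49) + f(-56, 176)) = sqrt(-167 + (12 + 176 + 49*(-56))/(2 - 56)) = sqrt(-167 + (12 + 176 - 2744)/(-54)) = sqrt(-167 - 1/54*(-2556)) = sqrt(-167 + 142/3) = sqrt(-359/3) = I*sqrt(1077)/3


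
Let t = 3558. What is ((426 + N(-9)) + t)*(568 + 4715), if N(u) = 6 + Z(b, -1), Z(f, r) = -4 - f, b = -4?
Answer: 21079170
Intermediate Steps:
N(u) = 6 (N(u) = 6 + (-4 - 1*(-4)) = 6 + (-4 + 4) = 6 + 0 = 6)
((426 + N(-9)) + t)*(568 + 4715) = ((426 + 6) + 3558)*(568 + 4715) = (432 + 3558)*5283 = 3990*5283 = 21079170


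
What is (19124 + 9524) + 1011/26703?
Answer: 254996185/8901 ≈ 28648.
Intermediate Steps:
(19124 + 9524) + 1011/26703 = 28648 + 1011*(1/26703) = 28648 + 337/8901 = 254996185/8901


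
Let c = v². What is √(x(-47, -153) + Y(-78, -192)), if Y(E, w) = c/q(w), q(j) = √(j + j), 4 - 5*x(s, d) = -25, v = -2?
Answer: √(5220 - 75*I*√6)/30 ≈ 2.4087 - 0.042372*I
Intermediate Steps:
x(s, d) = 29/5 (x(s, d) = ⅘ - ⅕*(-25) = ⅘ + 5 = 29/5)
q(j) = √2*√j (q(j) = √(2*j) = √2*√j)
c = 4 (c = (-2)² = 4)
Y(E, w) = 2*√2/√w (Y(E, w) = 4/((√2*√w)) = 4*(√2/(2*√w)) = 2*√2/√w)
√(x(-47, -153) + Y(-78, -192)) = √(29/5 + 2*√2/√(-192)) = √(29/5 + 2*√2*(-I*√3/24)) = √(29/5 - I*√6/12)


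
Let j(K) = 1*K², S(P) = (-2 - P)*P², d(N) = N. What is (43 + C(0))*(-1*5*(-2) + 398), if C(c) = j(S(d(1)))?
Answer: 21216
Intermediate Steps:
S(P) = P²*(-2 - P)
j(K) = K²
C(c) = 9 (C(c) = (1²*(-2 - 1*1))² = (1*(-2 - 1))² = (1*(-3))² = (-3)² = 9)
(43 + C(0))*(-1*5*(-2) + 398) = (43 + 9)*(-1*5*(-2) + 398) = 52*(-5*(-2) + 398) = 52*(10 + 398) = 52*408 = 21216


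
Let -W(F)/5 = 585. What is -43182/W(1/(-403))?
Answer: 4798/325 ≈ 14.763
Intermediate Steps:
W(F) = -2925 (W(F) = -5*585 = -2925)
-43182/W(1/(-403)) = -43182/(-2925) = -43182*(-1/2925) = 4798/325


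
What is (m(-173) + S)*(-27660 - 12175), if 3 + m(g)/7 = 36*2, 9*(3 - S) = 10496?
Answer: 243869870/9 ≈ 2.7097e+7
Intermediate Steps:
S = -10469/9 (S = 3 - 1/9*10496 = 3 - 10496/9 = -10469/9 ≈ -1163.2)
m(g) = 483 (m(g) = -21 + 7*(36*2) = -21 + 7*72 = -21 + 504 = 483)
(m(-173) + S)*(-27660 - 12175) = (483 - 10469/9)*(-27660 - 12175) = -6122/9*(-39835) = 243869870/9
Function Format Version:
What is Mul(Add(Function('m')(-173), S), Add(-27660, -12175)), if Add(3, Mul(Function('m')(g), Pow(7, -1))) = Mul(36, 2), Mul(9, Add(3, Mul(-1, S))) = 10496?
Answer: Rational(243869870, 9) ≈ 2.7097e+7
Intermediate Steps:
S = Rational(-10469, 9) (S = Add(3, Mul(Rational(-1, 9), 10496)) = Add(3, Rational(-10496, 9)) = Rational(-10469, 9) ≈ -1163.2)
Function('m')(g) = 483 (Function('m')(g) = Add(-21, Mul(7, Mul(36, 2))) = Add(-21, Mul(7, 72)) = Add(-21, 504) = 483)
Mul(Add(Function('m')(-173), S), Add(-27660, -12175)) = Mul(Add(483, Rational(-10469, 9)), Add(-27660, -12175)) = Mul(Rational(-6122, 9), -39835) = Rational(243869870, 9)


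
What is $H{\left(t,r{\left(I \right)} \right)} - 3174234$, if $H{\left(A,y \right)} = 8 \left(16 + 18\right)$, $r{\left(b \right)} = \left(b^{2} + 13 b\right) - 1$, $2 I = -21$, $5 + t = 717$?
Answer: $-3173962$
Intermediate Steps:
$t = 712$ ($t = -5 + 717 = 712$)
$I = - \frac{21}{2}$ ($I = \frac{1}{2} \left(-21\right) = - \frac{21}{2} \approx -10.5$)
$r{\left(b \right)} = -1 + b^{2} + 13 b$
$H{\left(A,y \right)} = 272$ ($H{\left(A,y \right)} = 8 \cdot 34 = 272$)
$H{\left(t,r{\left(I \right)} \right)} - 3174234 = 272 - 3174234 = -3173962$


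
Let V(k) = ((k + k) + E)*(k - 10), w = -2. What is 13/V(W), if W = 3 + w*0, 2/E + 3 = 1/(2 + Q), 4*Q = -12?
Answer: -26/77 ≈ -0.33766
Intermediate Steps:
Q = -3 (Q = (¼)*(-12) = -3)
E = -½ (E = 2/(-3 + 1/(2 - 3)) = 2/(-3 + 1/(-1)) = 2/(-3 - 1) = 2/(-4) = 2*(-¼) = -½ ≈ -0.50000)
W = 3 (W = 3 - 2*0 = 3 + 0 = 3)
V(k) = (-10 + k)*(-½ + 2*k) (V(k) = ((k + k) - ½)*(k - 10) = (2*k - ½)*(-10 + k) = (-½ + 2*k)*(-10 + k) = (-10 + k)*(-½ + 2*k))
13/V(W) = 13/(5 + 2*3² - 41/2*3) = 13/(5 + 2*9 - 123/2) = 13/(5 + 18 - 123/2) = 13/(-77/2) = 13*(-2/77) = -26/77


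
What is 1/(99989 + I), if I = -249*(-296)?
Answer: 1/173693 ≈ 5.7573e-6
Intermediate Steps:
I = 73704
1/(99989 + I) = 1/(99989 + 73704) = 1/173693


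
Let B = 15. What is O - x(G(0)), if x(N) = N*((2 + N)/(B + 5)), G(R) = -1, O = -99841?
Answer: -1996819/20 ≈ -99841.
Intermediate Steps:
x(N) = N*(⅒ + N/20) (x(N) = N*((2 + N)/(15 + 5)) = N*((2 + N)/20) = N*((2 + N)*(1/20)) = N*(⅒ + N/20))
O - x(G(0)) = -99841 - (-1)*(2 - 1)/20 = -99841 - (-1)/20 = -99841 - 1*(-1/20) = -99841 + 1/20 = -1996819/20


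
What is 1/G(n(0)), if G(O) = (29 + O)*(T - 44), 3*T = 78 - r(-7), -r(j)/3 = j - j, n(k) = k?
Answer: -1/522 ≈ -0.0019157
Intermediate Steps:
r(j) = 0 (r(j) = -3*(j - j) = -3*0 = 0)
T = 26 (T = (78 - 1*0)/3 = (78 + 0)/3 = (1/3)*78 = 26)
G(O) = -522 - 18*O (G(O) = (29 + O)*(26 - 44) = (29 + O)*(-18) = -522 - 18*O)
1/G(n(0)) = 1/(-522 - 18*0) = 1/(-522 + 0) = 1/(-522) = -1/522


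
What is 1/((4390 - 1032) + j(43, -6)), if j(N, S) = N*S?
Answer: 1/3100 ≈ 0.00032258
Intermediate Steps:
1/((4390 - 1032) + j(43, -6)) = 1/((4390 - 1032) + 43*(-6)) = 1/(3358 - 258) = 1/3100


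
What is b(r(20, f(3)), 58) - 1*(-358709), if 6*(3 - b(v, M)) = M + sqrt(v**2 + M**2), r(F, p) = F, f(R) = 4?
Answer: 1076107/3 - sqrt(941)/3 ≈ 3.5869e+5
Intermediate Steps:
b(v, M) = 3 - M/6 - sqrt(M**2 + v**2)/6 (b(v, M) = 3 - (M + sqrt(v**2 + M**2))/6 = 3 - (M + sqrt(M**2 + v**2))/6 = 3 + (-M/6 - sqrt(M**2 + v**2)/6) = 3 - M/6 - sqrt(M**2 + v**2)/6)
b(r(20, f(3)), 58) - 1*(-358709) = (3 - 1/6*58 - sqrt(58**2 + 20**2)/6) - 1*(-358709) = (3 - 29/3 - sqrt(3364 + 400)/6) + 358709 = (3 - 29/3 - sqrt(941)/3) + 358709 = (-20/3 - sqrt(941)/3) + 358709 = 1076107/3 - sqrt(941)/3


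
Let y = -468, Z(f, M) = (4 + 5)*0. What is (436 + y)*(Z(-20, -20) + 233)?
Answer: -7456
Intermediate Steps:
Z(f, M) = 0 (Z(f, M) = 9*0 = 0)
(436 + y)*(Z(-20, -20) + 233) = (436 - 468)*(0 + 233) = -32*233 = -7456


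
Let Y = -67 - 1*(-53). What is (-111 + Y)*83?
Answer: -10375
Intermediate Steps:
Y = -14 (Y = -67 + 53 = -14)
(-111 + Y)*83 = (-111 - 14)*83 = -125*83 = -10375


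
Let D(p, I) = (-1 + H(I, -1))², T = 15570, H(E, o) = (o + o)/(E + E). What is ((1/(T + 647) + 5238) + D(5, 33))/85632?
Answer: 92523467435/1512287922816 ≈ 0.061181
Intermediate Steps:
H(E, o) = o/E (H(E, o) = (2*o)/((2*E)) = (2*o)*(1/(2*E)) = o/E)
D(p, I) = (-1 - 1/I)²
((1/(T + 647) + 5238) + D(5, 33))/85632 = ((1/(15570 + 647) + 5238) + (1 + 33)²/33²)/85632 = ((1/16217 + 5238) + (1/1089)*34²)*(1/85632) = ((1/16217 + 5238) + (1/1089)*1156)*(1/85632) = (84944647/16217 + 1156/1089)*(1/85632) = (92523467435/17660313)*(1/85632) = 92523467435/1512287922816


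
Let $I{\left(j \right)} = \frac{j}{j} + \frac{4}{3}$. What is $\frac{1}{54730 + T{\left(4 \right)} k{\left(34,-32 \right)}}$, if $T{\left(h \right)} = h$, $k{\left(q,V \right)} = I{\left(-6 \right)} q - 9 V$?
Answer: $\frac{3}{168598} \approx 1.7794 \cdot 10^{-5}$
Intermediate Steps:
$I{\left(j \right)} = \frac{7}{3}$ ($I{\left(j \right)} = 1 + 4 \cdot \frac{1}{3} = 1 + \frac{4}{3} = \frac{7}{3}$)
$k{\left(q,V \right)} = - 9 V + \frac{7 q}{3}$ ($k{\left(q,V \right)} = \frac{7 q}{3} - 9 V = - 9 V + \frac{7 q}{3}$)
$\frac{1}{54730 + T{\left(4 \right)} k{\left(34,-32 \right)}} = \frac{1}{54730 + 4 \left(\left(-9\right) \left(-32\right) + \frac{7}{3} \cdot 34\right)} = \frac{1}{54730 + 4 \left(288 + \frac{238}{3}\right)} = \frac{1}{54730 + 4 \cdot \frac{1102}{3}} = \frac{1}{54730 + \frac{4408}{3}} = \frac{1}{\frac{168598}{3}} = \frac{3}{168598}$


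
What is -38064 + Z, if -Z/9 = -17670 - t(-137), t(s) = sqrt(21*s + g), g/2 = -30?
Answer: 120966 + 9*I*sqrt(2937) ≈ 1.2097e+5 + 487.75*I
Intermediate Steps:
g = -60 (g = 2*(-30) = -60)
t(s) = sqrt(-60 + 21*s) (t(s) = sqrt(21*s - 60) = sqrt(-60 + 21*s))
Z = 159030 + 9*I*sqrt(2937) (Z = -9*(-17670 - sqrt(-60 + 21*(-137))) = -9*(-17670 - sqrt(-60 - 2877)) = -9*(-17670 - sqrt(-2937)) = -9*(-17670 - I*sqrt(2937)) = 159030 + 9*I*sqrt(2937) ≈ 1.5903e+5 + 487.75*I)
-38064 + Z = -38064 + (159030 + 9*I*sqrt(2937)) = 120966 + 9*I*sqrt(2937)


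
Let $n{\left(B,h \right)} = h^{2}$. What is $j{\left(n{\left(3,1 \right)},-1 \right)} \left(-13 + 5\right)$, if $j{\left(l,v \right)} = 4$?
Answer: $-32$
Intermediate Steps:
$j{\left(n{\left(3,1 \right)},-1 \right)} \left(-13 + 5\right) = 4 \left(-13 + 5\right) = 4 \left(-8\right) = -32$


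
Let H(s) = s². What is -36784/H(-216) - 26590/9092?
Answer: -24609737/6628068 ≈ -3.7130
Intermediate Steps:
-36784/H(-216) - 26590/9092 = -36784/((-216)²) - 26590/9092 = -36784/46656 - 26590*1/9092 = -36784*1/46656 - 13295/4546 = -2299/2916 - 13295/4546 = -24609737/6628068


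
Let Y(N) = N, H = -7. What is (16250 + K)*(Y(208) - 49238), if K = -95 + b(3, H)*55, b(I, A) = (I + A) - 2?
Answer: -775899750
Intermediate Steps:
b(I, A) = -2 + A + I (b(I, A) = (A + I) - 2 = -2 + A + I)
K = -425 (K = -95 + (-2 - 7 + 3)*55 = -95 - 6*55 = -95 - 330 = -425)
(16250 + K)*(Y(208) - 49238) = (16250 - 425)*(208 - 49238) = 15825*(-49030) = -775899750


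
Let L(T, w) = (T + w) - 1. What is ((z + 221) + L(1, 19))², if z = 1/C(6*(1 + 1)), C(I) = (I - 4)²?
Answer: 235960321/4096 ≈ 57608.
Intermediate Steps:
L(T, w) = -1 + T + w
C(I) = (-4 + I)²
z = 1/64 (z = 1/((-4 + 6*(1 + 1))²) = 1/((-4 + 6*2)²) = 1/((-4 + 12)²) = 1/(8²) = 1/64 ≈ 0.015625)
((z + 221) + L(1, 19))² = ((1/64 + 221) + (-1 + 1 + 19))² = (14145/64 + 19)² = (15361/64)² = 235960321/4096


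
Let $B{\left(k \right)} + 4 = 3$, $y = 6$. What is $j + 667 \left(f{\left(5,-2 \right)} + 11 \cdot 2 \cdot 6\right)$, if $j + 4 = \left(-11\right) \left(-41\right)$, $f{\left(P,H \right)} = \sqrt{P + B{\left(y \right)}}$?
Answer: $89825$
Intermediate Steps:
$B{\left(k \right)} = -1$ ($B{\left(k \right)} = -4 + 3 = -1$)
$f{\left(P,H \right)} = \sqrt{-1 + P}$ ($f{\left(P,H \right)} = \sqrt{P - 1} = \sqrt{-1 + P}$)
$j = 447$ ($j = -4 - -451 = -4 + 451 = 447$)
$j + 667 \left(f{\left(5,-2 \right)} + 11 \cdot 2 \cdot 6\right) = 447 + 667 \left(\sqrt{-1 + 5} + 11 \cdot 2 \cdot 6\right) = 447 + 667 \left(\sqrt{4} + 11 \cdot 12\right) = 447 + 667 \left(2 + 132\right) = 447 + 667 \cdot 134 = 447 + 89378 = 89825$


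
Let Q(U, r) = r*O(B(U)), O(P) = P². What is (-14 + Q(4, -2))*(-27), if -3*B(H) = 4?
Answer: 474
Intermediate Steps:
B(H) = -4/3 (B(H) = -⅓*4 = -4/3)
Q(U, r) = 16*r/9 (Q(U, r) = r*(-4/3)² = r*(16/9) = 16*r/9)
(-14 + Q(4, -2))*(-27) = (-14 + (16/9)*(-2))*(-27) = (-14 - 32/9)*(-27) = -158/9*(-27) = 474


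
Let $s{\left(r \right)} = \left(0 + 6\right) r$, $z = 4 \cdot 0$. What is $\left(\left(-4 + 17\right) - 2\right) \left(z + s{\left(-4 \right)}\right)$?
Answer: $-264$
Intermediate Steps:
$z = 0$
$s{\left(r \right)} = 6 r$
$\left(\left(-4 + 17\right) - 2\right) \left(z + s{\left(-4 \right)}\right) = \left(\left(-4 + 17\right) - 2\right) \left(0 + 6 \left(-4\right)\right) = \left(13 - 2\right) \left(0 - 24\right) = 11 \left(-24\right) = -264$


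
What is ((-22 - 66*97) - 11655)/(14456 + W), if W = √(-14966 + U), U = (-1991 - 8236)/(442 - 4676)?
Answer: -1106556001616/884867468841 + 18079*I*√268248529178/884867468841 ≈ -1.2505 + 0.010582*I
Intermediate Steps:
U = 10227/4234 (U = -10227/(-4234) = -10227*(-1/4234) = 10227/4234 ≈ 2.4154)
W = I*√268248529178/4234 (W = √(-14966 + 10227/4234) = √(-63355817/4234) = I*√268248529178/4234 ≈ 122.33*I)
((-22 - 66*97) - 11655)/(14456 + W) = ((-22 - 66*97) - 11655)/(14456 + I*√268248529178/4234) = ((-22 - 6402) - 11655)/(14456 + I*√268248529178/4234) = (-6424 - 11655)/(14456 + I*√268248529178/4234) = -18079/(14456 + I*√268248529178/4234)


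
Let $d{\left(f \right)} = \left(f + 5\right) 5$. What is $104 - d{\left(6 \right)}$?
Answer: $49$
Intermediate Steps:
$d{\left(f \right)} = 25 + 5 f$ ($d{\left(f \right)} = \left(5 + f\right) 5 = 25 + 5 f$)
$104 - d{\left(6 \right)} = 104 - \left(25 + 5 \cdot 6\right) = 104 - \left(25 + 30\right) = 104 - 55 = 49$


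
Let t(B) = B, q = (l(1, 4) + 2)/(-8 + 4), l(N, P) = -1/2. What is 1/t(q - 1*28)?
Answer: -8/227 ≈ -0.035242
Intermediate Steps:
l(N, P) = -1/2 (l(N, P) = -1*1/2 = -1/2)
q = -3/8 (q = (-1/2 + 2)/(-8 + 4) = (3/2)/(-4) = (3/2)*(-1/4) = -3/8 ≈ -0.37500)
1/t(q - 1*28) = 1/(-3/8 - 1*28) = 1/(-3/8 - 28) = 1/(-227/8) = -8/227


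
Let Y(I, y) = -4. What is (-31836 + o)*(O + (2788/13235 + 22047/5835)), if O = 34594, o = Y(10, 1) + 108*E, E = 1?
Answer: -1130451267814708/1029683 ≈ -1.0979e+9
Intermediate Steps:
o = 104 (o = -4 + 108*1 = -4 + 108 = 104)
(-31836 + o)*(O + (2788/13235 + 22047/5835)) = (-31836 + 104)*(34594 + (2788/13235 + 22047/5835)) = -31732*(34594 + (2788*(1/13235) + 22047*(1/5835))) = -31732*(34594 + (2788/13235 + 7349/1945)) = -31732*(34594 + 4107467/1029683) = -31732*35624961169/1029683 = -1130451267814708/1029683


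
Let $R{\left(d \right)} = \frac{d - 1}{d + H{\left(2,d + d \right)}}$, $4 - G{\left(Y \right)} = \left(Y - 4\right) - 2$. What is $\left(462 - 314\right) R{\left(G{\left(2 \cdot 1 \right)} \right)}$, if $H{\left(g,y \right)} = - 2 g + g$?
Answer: $\frac{518}{3} \approx 172.67$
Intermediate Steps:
$G{\left(Y \right)} = 10 - Y$ ($G{\left(Y \right)} = 4 - \left(\left(Y - 4\right) - 2\right) = 4 - \left(\left(-4 + Y\right) - 2\right) = 4 - \left(-6 + Y\right) = 10 - Y$)
$H{\left(g,y \right)} = - g$
$R{\left(d \right)} = \frac{-1 + d}{-2 + d}$ ($R{\left(d \right)} = \frac{d - 1}{d - 2} = \frac{-1 + d}{d - 2} = \frac{-1 + d}{-2 + d}$)
$\left(462 - 314\right) R{\left(G{\left(2 \cdot 1 \right)} \right)} = \left(462 - 314\right) \frac{-1 + \left(10 - 2 \cdot 1\right)}{-2 + \left(10 - 2 \cdot 1\right)} = 148 \frac{-1 + \left(10 - 2\right)}{-2 + \left(10 - 2\right)} = 148 \frac{-1 + 8}{-2 + 8} = 148 \cdot \frac{1}{6} \cdot 7 = 148 \cdot \frac{7}{6} = \frac{518}{3}$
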